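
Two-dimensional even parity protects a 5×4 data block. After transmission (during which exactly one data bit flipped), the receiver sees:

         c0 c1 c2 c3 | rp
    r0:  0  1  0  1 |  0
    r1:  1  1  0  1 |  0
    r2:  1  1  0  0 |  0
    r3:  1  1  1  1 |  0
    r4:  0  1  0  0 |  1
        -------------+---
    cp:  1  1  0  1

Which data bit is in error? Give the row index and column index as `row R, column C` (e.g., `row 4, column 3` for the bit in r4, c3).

Recompute each row's even parity and compare to rp:
  r0: data parity 0, sent rp 0 → ok
  r1: data parity 1, sent rp 0 → mismatch
  r2: data parity 0, sent rp 0 → ok
  r3: data parity 0, sent rp 0 → ok
  r4: data parity 1, sent rp 1 → ok
Recompute each column's even parity and compare to cp:
  c0: data parity 1, sent cp 1 → ok
  c1: data parity 1, sent cp 1 → ok
  c2: data parity 1, sent cp 0 → mismatch
  c3: data parity 1, sent cp 1 → ok
Exactly one row (r1) and one column (c2) fail → the flipped bit is at their intersection.

row 1, column 2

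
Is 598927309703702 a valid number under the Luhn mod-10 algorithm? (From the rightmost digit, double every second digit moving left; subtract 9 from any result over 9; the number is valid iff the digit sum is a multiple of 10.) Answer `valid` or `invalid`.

valid

From the right, keep odd positions and double even positions (subtract 9 from any doubled value over 9):
  doubled (positions 2,4,...): 0 6 5 0 5 9 9 → sum 34
  kept (positions 1,3,...): 2 7 0 9 3 2 8 5 → sum 36
Total = 70.
70 mod 10 = 0, so the number is valid.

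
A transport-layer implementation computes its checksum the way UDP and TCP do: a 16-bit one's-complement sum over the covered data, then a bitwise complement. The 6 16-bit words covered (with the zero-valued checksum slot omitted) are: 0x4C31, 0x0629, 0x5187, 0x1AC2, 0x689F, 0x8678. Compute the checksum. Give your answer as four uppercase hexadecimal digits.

One's-complement addition (fold any carry out of bit 15 back into bit 0):
  0x4C31 + 0x0629 = 0x0525A
  0x525A + 0x5187 = 0x0A3E1
  0xA3E1 + 0x1AC2 = 0x0BEA3
  0xBEA3 + 0x689F = 0x12742 → wrap carry → 0x2743
  0x2743 + 0x8678 = 0x0ADBB
One's-complement sum = 0xADBB.
Checksum = ~0xADBB & 0xFFFF = 0x5244.

5244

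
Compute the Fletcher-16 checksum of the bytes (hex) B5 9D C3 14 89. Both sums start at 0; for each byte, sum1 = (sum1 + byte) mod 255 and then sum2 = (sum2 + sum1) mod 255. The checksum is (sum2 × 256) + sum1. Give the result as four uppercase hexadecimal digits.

00B4

Running sums (mod 255):
  after byte 0 (B5): sum1=181, sum2=181
  after byte 1 (9D): sum1=83, sum2=9
  after byte 2 (C3): sum1=23, sum2=32
  after byte 3 (14): sum1=43, sum2=75
  after byte 4 (89): sum1=180, sum2=0
Checksum = sum2·256 + sum1 = 0·256 + 180 = 180 = 0x00B4.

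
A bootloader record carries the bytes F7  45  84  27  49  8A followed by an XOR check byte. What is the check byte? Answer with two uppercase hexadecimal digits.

XOR the bytes together:
  start with 0xF7
  0xF7 ⊕ 0x45 = 0xB2
  0xB2 ⊕ 0x84 = 0x36
  0x36 ⊕ 0x27 = 0x11
  0x11 ⊕ 0x49 = 0x58
  0x58 ⊕ 0x8A = 0xD2

D2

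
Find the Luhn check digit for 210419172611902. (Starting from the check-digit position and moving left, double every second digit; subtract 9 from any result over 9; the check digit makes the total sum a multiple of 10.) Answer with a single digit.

Partial digits right→left: 2 0 9 1 1 6 2 7 1 9 1 4 0 1 2
Double every second digit counting from the check-digit position (so the 1st, 3rd, 5th, ... of the partial from the right).
  doubled (with −9 where >9): 4 9 2 4 2 2 0 4 → sum 27
  kept as-is: 0 1 6 7 9 4 1 → sum 28
Total = 27 + 28 = 55.
Check digit = (10 − (55 mod 10)) mod 10 = 5.

5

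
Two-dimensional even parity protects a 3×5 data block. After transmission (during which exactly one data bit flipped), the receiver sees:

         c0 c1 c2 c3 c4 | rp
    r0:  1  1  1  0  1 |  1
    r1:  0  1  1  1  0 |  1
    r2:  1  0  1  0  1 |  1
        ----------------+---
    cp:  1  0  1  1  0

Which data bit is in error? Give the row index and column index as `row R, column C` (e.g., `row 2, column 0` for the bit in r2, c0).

Recompute each row's even parity and compare to rp:
  r0: data parity 0, sent rp 1 → mismatch
  r1: data parity 1, sent rp 1 → ok
  r2: data parity 1, sent rp 1 → ok
Recompute each column's even parity and compare to cp:
  c0: data parity 0, sent cp 1 → mismatch
  c1: data parity 0, sent cp 0 → ok
  c2: data parity 1, sent cp 1 → ok
  c3: data parity 1, sent cp 1 → ok
  c4: data parity 0, sent cp 0 → ok
Exactly one row (r0) and one column (c0) fail → the flipped bit is at their intersection.

row 0, column 0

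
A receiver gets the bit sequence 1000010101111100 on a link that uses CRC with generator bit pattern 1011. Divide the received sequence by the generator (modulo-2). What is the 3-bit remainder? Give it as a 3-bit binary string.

000

Modulo-2 division of 1000010101111100 by 1011:
  pos 0: 1000 XOR 1011 = 0011
  pos 2: 1101 XOR 1011 = 0110
  pos 3: 1100 XOR 1011 = 0111
  pos 4: 1111 XOR 1011 = 0100
  pos 5: 1000 XOR 1011 = 0011
  pos 7: 1111 XOR 1011 = 0100
  pos 8: 1001 XOR 1011 = 0010
  pos 10: 1011 XOR 1011 = 0000
Remainder = 000 (zero — the frame passes the CRC check).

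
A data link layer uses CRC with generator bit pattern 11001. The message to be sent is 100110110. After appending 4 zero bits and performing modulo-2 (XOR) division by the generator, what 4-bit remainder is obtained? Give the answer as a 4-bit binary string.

Append 4 zeros: 1001101100000. Divide by 11001 (XOR where the leading bit is 1):
  pos 0: 10011 XOR 11001 = 01010
  pos 1: 10100 XOR 11001 = 01101
  pos 2: 11011 XOR 11001 = 00010
  pos 5: 10100 XOR 11001 = 01101
  pos 6: 11010 XOR 11001 = 00011
Remainder (last 4 bits) = 1100. This is the CRC / FCS.

1100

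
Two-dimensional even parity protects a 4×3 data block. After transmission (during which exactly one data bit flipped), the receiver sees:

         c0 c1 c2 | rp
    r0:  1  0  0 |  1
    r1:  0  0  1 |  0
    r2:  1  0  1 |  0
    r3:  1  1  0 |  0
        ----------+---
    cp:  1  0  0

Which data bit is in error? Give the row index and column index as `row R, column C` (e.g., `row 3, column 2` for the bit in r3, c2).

Recompute each row's even parity and compare to rp:
  r0: data parity 1, sent rp 1 → ok
  r1: data parity 1, sent rp 0 → mismatch
  r2: data parity 0, sent rp 0 → ok
  r3: data parity 0, sent rp 0 → ok
Recompute each column's even parity and compare to cp:
  c0: data parity 1, sent cp 1 → ok
  c1: data parity 1, sent cp 0 → mismatch
  c2: data parity 0, sent cp 0 → ok
Exactly one row (r1) and one column (c1) fail → the flipped bit is at their intersection.

row 1, column 1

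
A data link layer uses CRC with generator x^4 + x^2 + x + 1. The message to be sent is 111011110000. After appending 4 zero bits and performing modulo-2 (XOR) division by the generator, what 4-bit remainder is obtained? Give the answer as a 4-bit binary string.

0001

Append 4 zeros: 1110111100000000. Divide by 10111 (XOR where the leading bit is 1):
  pos 0: 11101 XOR 10111 = 01010
  pos 1: 10101 XOR 10111 = 00010
  pos 4: 10110 XOR 10111 = 00001
  pos 8: 10000 XOR 10111 = 00111
  pos 10: 11100 XOR 10111 = 01011
  pos 11: 10110 XOR 10111 = 00001
Remainder (last 4 bits) = 0001. This is the CRC / FCS.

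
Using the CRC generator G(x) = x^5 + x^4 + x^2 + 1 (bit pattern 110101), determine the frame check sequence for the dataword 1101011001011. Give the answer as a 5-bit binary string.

10010

Append 5 zeros: 110101100101100000. Divide by 110101 (XOR where the leading bit is 1):
  pos 0: 110101 XOR 110101 = 000000
  pos 6: 100101 XOR 110101 = 010000
  pos 7: 100001 XOR 110101 = 010100
  pos 8: 101000 XOR 110101 = 011101
  pos 9: 111010 XOR 110101 = 001111
  pos 11: 111100 XOR 110101 = 001001
Remainder (last 5 bits) = 10010. This is the CRC / FCS.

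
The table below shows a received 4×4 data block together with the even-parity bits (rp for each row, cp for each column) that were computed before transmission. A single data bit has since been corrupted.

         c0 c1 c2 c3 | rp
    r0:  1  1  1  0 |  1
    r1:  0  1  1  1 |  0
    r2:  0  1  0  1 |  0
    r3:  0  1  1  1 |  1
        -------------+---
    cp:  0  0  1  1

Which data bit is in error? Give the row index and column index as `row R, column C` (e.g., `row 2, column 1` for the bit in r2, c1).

Recompute each row's even parity and compare to rp:
  r0: data parity 1, sent rp 1 → ok
  r1: data parity 1, sent rp 0 → mismatch
  r2: data parity 0, sent rp 0 → ok
  r3: data parity 1, sent rp 1 → ok
Recompute each column's even parity and compare to cp:
  c0: data parity 1, sent cp 0 → mismatch
  c1: data parity 0, sent cp 0 → ok
  c2: data parity 1, sent cp 1 → ok
  c3: data parity 1, sent cp 1 → ok
Exactly one row (r1) and one column (c0) fail → the flipped bit is at their intersection.

row 1, column 0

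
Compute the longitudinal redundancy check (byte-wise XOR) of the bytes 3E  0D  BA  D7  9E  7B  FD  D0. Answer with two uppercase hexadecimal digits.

XOR the bytes together:
  start with 0x3E
  0x3E ⊕ 0x0D = 0x33
  0x33 ⊕ 0xBA = 0x89
  0x89 ⊕ 0xD7 = 0x5E
  0x5E ⊕ 0x9E = 0xC0
  0xC0 ⊕ 0x7B = 0xBB
  0xBB ⊕ 0xFD = 0x46
  0x46 ⊕ 0xD0 = 0x96

96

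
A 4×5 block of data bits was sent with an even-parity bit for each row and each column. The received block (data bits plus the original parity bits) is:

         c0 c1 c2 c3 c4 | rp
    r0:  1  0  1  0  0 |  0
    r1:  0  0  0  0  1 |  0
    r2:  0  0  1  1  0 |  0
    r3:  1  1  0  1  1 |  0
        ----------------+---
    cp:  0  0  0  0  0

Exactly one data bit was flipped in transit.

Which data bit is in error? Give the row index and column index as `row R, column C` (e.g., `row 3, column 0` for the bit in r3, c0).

Recompute each row's even parity and compare to rp:
  r0: data parity 0, sent rp 0 → ok
  r1: data parity 1, sent rp 0 → mismatch
  r2: data parity 0, sent rp 0 → ok
  r3: data parity 0, sent rp 0 → ok
Recompute each column's even parity and compare to cp:
  c0: data parity 0, sent cp 0 → ok
  c1: data parity 1, sent cp 0 → mismatch
  c2: data parity 0, sent cp 0 → ok
  c3: data parity 0, sent cp 0 → ok
  c4: data parity 0, sent cp 0 → ok
Exactly one row (r1) and one column (c1) fail → the flipped bit is at their intersection.

row 1, column 1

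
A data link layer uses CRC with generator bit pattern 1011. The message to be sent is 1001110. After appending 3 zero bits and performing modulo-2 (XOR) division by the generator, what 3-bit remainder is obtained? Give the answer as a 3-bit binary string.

000

Append 3 zeros: 1001110000. Divide by 1011 (XOR where the leading bit is 1):
  pos 0: 1001 XOR 1011 = 0010
  pos 2: 1011 XOR 1011 = 0000
Remainder (last 3 bits) = 000. This is the CRC / FCS.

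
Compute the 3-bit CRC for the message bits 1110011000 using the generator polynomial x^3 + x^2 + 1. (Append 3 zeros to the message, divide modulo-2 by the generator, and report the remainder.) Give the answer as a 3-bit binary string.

Append 3 zeros: 1110011000000. Divide by 1101 (XOR where the leading bit is 1):
  pos 0: 1110 XOR 1101 = 0011
  pos 2: 1101 XOR 1101 = 0000
  pos 6: 1000 XOR 1101 = 0101
  pos 7: 1010 XOR 1101 = 0111
  pos 8: 1110 XOR 1101 = 0011
Remainder (last 3 bits) = 110. This is the CRC / FCS.

110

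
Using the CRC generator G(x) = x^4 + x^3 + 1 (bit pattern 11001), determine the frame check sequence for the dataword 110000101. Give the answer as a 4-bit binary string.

Append 4 zeros: 1100001010000. Divide by 11001 (XOR where the leading bit is 1):
  pos 0: 11000 XOR 11001 = 00001
  pos 4: 10101 XOR 11001 = 01100
  pos 5: 11000 XOR 11001 = 00001
Remainder (last 4 bits) = 1000. This is the CRC / FCS.

1000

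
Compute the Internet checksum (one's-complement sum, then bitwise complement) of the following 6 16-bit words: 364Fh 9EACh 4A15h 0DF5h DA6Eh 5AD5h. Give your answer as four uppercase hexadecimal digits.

9DB5

One's-complement addition (fold any carry out of bit 15 back into bit 0):
  0x364F + 0x9EAC = 0x0D4FB
  0xD4FB + 0x4A15 = 0x11F10 → wrap carry → 0x1F11
  0x1F11 + 0x0DF5 = 0x02D06
  0x2D06 + 0xDA6E = 0x10774 → wrap carry → 0x0775
  0x0775 + 0x5AD5 = 0x0624A
One's-complement sum = 0x624A.
Checksum = ~0x624A & 0xFFFF = 0x9DB5.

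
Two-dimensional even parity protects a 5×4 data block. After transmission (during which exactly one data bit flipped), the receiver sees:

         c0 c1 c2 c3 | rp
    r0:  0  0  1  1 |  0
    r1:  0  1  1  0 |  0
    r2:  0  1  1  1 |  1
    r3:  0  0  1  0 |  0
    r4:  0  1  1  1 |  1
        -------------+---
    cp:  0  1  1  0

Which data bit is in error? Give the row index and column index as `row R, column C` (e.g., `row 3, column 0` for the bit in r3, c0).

Recompute each row's even parity and compare to rp:
  r0: data parity 0, sent rp 0 → ok
  r1: data parity 0, sent rp 0 → ok
  r2: data parity 1, sent rp 1 → ok
  r3: data parity 1, sent rp 0 → mismatch
  r4: data parity 1, sent rp 1 → ok
Recompute each column's even parity and compare to cp:
  c0: data parity 0, sent cp 0 → ok
  c1: data parity 1, sent cp 1 → ok
  c2: data parity 1, sent cp 1 → ok
  c3: data parity 1, sent cp 0 → mismatch
Exactly one row (r3) and one column (c3) fail → the flipped bit is at their intersection.

row 3, column 3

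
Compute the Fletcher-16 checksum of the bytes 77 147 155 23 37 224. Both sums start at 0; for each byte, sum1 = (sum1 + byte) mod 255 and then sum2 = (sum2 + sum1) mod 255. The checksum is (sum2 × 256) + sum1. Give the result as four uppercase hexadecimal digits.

9099

Running sums (mod 255):
  after byte 0 (77): sum1=77, sum2=77
  after byte 1 (147): sum1=224, sum2=46
  after byte 2 (155): sum1=124, sum2=170
  after byte 3 (23): sum1=147, sum2=62
  after byte 4 (37): sum1=184, sum2=246
  after byte 5 (224): sum1=153, sum2=144
Checksum = sum2·256 + sum1 = 144·256 + 153 = 37017 = 0x9099.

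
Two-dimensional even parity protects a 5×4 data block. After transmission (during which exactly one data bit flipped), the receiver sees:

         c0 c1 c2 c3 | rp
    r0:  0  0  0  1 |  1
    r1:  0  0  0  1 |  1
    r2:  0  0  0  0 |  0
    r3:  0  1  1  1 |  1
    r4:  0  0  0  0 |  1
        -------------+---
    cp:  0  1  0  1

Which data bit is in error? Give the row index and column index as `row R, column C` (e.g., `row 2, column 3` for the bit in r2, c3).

row 4, column 2

Recompute each row's even parity and compare to rp:
  r0: data parity 1, sent rp 1 → ok
  r1: data parity 1, sent rp 1 → ok
  r2: data parity 0, sent rp 0 → ok
  r3: data parity 1, sent rp 1 → ok
  r4: data parity 0, sent rp 1 → mismatch
Recompute each column's even parity and compare to cp:
  c0: data parity 0, sent cp 0 → ok
  c1: data parity 1, sent cp 1 → ok
  c2: data parity 1, sent cp 0 → mismatch
  c3: data parity 1, sent cp 1 → ok
Exactly one row (r4) and one column (c2) fail → the flipped bit is at their intersection.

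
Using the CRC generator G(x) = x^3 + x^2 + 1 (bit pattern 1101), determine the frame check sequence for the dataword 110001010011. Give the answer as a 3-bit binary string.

000

Append 3 zeros: 110001010011000. Divide by 1101 (XOR where the leading bit is 1):
  pos 0: 1100 XOR 1101 = 0001
  pos 3: 1010 XOR 1101 = 0111
  pos 4: 1111 XOR 1101 = 0010
  pos 6: 1000 XOR 1101 = 0101
  pos 7: 1011 XOR 1101 = 0110
  pos 8: 1101 XOR 1101 = 0000
Remainder (last 3 bits) = 000. This is the CRC / FCS.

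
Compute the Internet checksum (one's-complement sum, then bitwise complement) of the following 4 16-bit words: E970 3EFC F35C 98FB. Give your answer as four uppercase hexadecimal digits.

4B3A

One's-complement addition (fold any carry out of bit 15 back into bit 0):
  0xE970 + 0x3EFC = 0x1286C → wrap carry → 0x286D
  0x286D + 0xF35C = 0x11BC9 → wrap carry → 0x1BCA
  0x1BCA + 0x98FB = 0x0B4C5
One's-complement sum = 0xB4C5.
Checksum = ~0xB4C5 & 0xFFFF = 0x4B3A.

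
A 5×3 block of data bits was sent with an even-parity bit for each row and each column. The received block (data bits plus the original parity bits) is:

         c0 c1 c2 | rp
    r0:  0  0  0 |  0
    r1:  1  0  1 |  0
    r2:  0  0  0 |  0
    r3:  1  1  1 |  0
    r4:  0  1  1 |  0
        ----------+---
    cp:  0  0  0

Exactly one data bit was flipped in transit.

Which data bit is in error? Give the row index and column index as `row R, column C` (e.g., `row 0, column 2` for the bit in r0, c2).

Recompute each row's even parity and compare to rp:
  r0: data parity 0, sent rp 0 → ok
  r1: data parity 0, sent rp 0 → ok
  r2: data parity 0, sent rp 0 → ok
  r3: data parity 1, sent rp 0 → mismatch
  r4: data parity 0, sent rp 0 → ok
Recompute each column's even parity and compare to cp:
  c0: data parity 0, sent cp 0 → ok
  c1: data parity 0, sent cp 0 → ok
  c2: data parity 1, sent cp 0 → mismatch
Exactly one row (r3) and one column (c2) fail → the flipped bit is at their intersection.

row 3, column 2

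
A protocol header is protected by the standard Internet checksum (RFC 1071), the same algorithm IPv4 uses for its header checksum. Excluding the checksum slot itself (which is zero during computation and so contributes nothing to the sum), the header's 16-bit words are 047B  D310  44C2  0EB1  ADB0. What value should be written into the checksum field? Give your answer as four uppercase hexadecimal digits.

2750

One's-complement addition (fold any carry out of bit 15 back into bit 0):
  0x047B + 0xD310 = 0x0D78B
  0xD78B + 0x44C2 = 0x11C4D → wrap carry → 0x1C4E
  0x1C4E + 0x0EB1 = 0x02AFF
  0x2AFF + 0xADB0 = 0x0D8AF
One's-complement sum = 0xD8AF.
Checksum = ~0xD8AF & 0xFFFF = 0x2750.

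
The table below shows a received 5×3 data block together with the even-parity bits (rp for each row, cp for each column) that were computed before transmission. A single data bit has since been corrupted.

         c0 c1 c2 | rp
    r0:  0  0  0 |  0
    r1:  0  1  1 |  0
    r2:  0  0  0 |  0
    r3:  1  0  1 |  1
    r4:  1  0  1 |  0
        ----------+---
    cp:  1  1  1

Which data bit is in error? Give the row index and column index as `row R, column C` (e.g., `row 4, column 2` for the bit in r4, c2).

row 3, column 0

Recompute each row's even parity and compare to rp:
  r0: data parity 0, sent rp 0 → ok
  r1: data parity 0, sent rp 0 → ok
  r2: data parity 0, sent rp 0 → ok
  r3: data parity 0, sent rp 1 → mismatch
  r4: data parity 0, sent rp 0 → ok
Recompute each column's even parity and compare to cp:
  c0: data parity 0, sent cp 1 → mismatch
  c1: data parity 1, sent cp 1 → ok
  c2: data parity 1, sent cp 1 → ok
Exactly one row (r3) and one column (c0) fail → the flipped bit is at their intersection.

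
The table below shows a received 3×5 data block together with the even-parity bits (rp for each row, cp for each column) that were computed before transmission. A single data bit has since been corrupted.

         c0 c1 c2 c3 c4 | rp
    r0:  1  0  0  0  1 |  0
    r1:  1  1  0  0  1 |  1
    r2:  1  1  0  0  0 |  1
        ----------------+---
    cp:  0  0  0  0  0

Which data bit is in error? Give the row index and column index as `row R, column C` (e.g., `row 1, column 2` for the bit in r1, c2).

Recompute each row's even parity and compare to rp:
  r0: data parity 0, sent rp 0 → ok
  r1: data parity 1, sent rp 1 → ok
  r2: data parity 0, sent rp 1 → mismatch
Recompute each column's even parity and compare to cp:
  c0: data parity 1, sent cp 0 → mismatch
  c1: data parity 0, sent cp 0 → ok
  c2: data parity 0, sent cp 0 → ok
  c3: data parity 0, sent cp 0 → ok
  c4: data parity 0, sent cp 0 → ok
Exactly one row (r2) and one column (c0) fail → the flipped bit is at their intersection.

row 2, column 0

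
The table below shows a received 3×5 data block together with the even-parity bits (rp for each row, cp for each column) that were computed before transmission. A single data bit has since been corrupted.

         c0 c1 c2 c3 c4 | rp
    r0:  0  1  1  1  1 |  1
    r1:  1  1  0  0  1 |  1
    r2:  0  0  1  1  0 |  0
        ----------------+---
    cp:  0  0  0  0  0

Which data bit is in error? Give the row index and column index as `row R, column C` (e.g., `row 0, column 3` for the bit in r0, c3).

Recompute each row's even parity and compare to rp:
  r0: data parity 0, sent rp 1 → mismatch
  r1: data parity 1, sent rp 1 → ok
  r2: data parity 0, sent rp 0 → ok
Recompute each column's even parity and compare to cp:
  c0: data parity 1, sent cp 0 → mismatch
  c1: data parity 0, sent cp 0 → ok
  c2: data parity 0, sent cp 0 → ok
  c3: data parity 0, sent cp 0 → ok
  c4: data parity 0, sent cp 0 → ok
Exactly one row (r0) and one column (c0) fail → the flipped bit is at their intersection.

row 0, column 0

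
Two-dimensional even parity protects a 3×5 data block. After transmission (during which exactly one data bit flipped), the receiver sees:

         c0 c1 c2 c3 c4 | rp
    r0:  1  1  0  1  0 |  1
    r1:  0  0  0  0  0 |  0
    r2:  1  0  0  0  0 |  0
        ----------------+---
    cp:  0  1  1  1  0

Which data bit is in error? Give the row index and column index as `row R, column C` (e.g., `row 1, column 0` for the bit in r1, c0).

row 2, column 2

Recompute each row's even parity and compare to rp:
  r0: data parity 1, sent rp 1 → ok
  r1: data parity 0, sent rp 0 → ok
  r2: data parity 1, sent rp 0 → mismatch
Recompute each column's even parity and compare to cp:
  c0: data parity 0, sent cp 0 → ok
  c1: data parity 1, sent cp 1 → ok
  c2: data parity 0, sent cp 1 → mismatch
  c3: data parity 1, sent cp 1 → ok
  c4: data parity 0, sent cp 0 → ok
Exactly one row (r2) and one column (c2) fail → the flipped bit is at their intersection.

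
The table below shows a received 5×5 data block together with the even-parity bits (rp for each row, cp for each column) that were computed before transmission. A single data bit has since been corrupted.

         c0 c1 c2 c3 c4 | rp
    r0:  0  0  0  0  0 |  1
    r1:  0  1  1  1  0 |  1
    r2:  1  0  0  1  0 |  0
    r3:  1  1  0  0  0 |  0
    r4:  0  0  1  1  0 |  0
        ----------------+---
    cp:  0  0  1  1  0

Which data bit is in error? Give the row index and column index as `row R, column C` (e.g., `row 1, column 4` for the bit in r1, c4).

row 0, column 2

Recompute each row's even parity and compare to rp:
  r0: data parity 0, sent rp 1 → mismatch
  r1: data parity 1, sent rp 1 → ok
  r2: data parity 0, sent rp 0 → ok
  r3: data parity 0, sent rp 0 → ok
  r4: data parity 0, sent rp 0 → ok
Recompute each column's even parity and compare to cp:
  c0: data parity 0, sent cp 0 → ok
  c1: data parity 0, sent cp 0 → ok
  c2: data parity 0, sent cp 1 → mismatch
  c3: data parity 1, sent cp 1 → ok
  c4: data parity 0, sent cp 0 → ok
Exactly one row (r0) and one column (c2) fail → the flipped bit is at their intersection.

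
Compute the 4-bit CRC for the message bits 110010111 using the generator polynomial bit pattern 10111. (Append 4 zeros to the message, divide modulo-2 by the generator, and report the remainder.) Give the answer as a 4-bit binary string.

1001

Append 4 zeros: 1100101110000. Divide by 10111 (XOR where the leading bit is 1):
  pos 0: 11001 XOR 10111 = 01110
  pos 1: 11100 XOR 10111 = 01011
  pos 2: 10111 XOR 10111 = 00000
  pos 7: 11000 XOR 10111 = 01111
  pos 8: 11110 XOR 10111 = 01001
Remainder (last 4 bits) = 1001. This is the CRC / FCS.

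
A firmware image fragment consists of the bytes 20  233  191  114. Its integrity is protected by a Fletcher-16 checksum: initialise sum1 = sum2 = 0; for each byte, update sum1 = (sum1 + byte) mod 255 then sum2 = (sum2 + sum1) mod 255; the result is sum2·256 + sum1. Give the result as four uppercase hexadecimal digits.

0030

Running sums (mod 255):
  after byte 0 (20): sum1=20, sum2=20
  after byte 1 (233): sum1=253, sum2=18
  after byte 2 (191): sum1=189, sum2=207
  after byte 3 (114): sum1=48, sum2=0
Checksum = sum2·256 + sum1 = 0·256 + 48 = 48 = 0x0030.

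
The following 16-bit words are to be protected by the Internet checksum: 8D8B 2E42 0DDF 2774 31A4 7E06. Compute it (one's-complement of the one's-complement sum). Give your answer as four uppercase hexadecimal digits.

One's-complement addition (fold any carry out of bit 15 back into bit 0):
  0x8D8B + 0x2E42 = 0x0BBCD
  0xBBCD + 0x0DDF = 0x0C9AC
  0xC9AC + 0x2774 = 0x0F120
  0xF120 + 0x31A4 = 0x122C4 → wrap carry → 0x22C5
  0x22C5 + 0x7E06 = 0x0A0CB
One's-complement sum = 0xA0CB.
Checksum = ~0xA0CB & 0xFFFF = 0x5F34.

5F34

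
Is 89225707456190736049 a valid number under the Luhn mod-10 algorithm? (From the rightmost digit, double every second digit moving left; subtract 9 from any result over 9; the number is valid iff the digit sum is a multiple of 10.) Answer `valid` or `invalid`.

From the right, keep odd positions and double even positions (subtract 9 from any doubled value over 9):
  doubled (positions 2,4,...): 8 3 5 9 3 8 0 1 4 7 → sum 48
  kept (positions 1,3,...): 9 0 3 0 1 5 7 7 2 9 → sum 43
Total = 91.
91 mod 10 = 1, so the number is invalid.

invalid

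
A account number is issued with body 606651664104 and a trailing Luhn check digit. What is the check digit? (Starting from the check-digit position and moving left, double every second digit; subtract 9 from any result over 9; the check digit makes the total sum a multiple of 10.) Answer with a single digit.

5

Partial digits right→left: 4 0 1 4 6 6 1 5 6 6 0 6
Double every second digit counting from the check-digit position (so the 1st, 3rd, 5th, ... of the partial from the right).
  doubled (with −9 where >9): 8 2 3 2 3 0 → sum 18
  kept as-is: 0 4 6 5 6 6 → sum 27
Total = 18 + 27 = 45.
Check digit = (10 − (45 mod 10)) mod 10 = 5.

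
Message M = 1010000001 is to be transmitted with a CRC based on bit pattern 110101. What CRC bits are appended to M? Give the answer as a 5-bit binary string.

10011

Append 5 zeros: 101000000100000. Divide by 110101 (XOR where the leading bit is 1):
  pos 0: 101000 XOR 110101 = 011101
  pos 1: 111010 XOR 110101 = 001111
  pos 3: 111100 XOR 110101 = 001001
  pos 5: 100110 XOR 110101 = 010011
  pos 6: 100110 XOR 110101 = 010011
  pos 7: 100110 XOR 110101 = 010011
  pos 8: 100110 XOR 110101 = 010011
  pos 9: 100110 XOR 110101 = 010011
Remainder (last 5 bits) = 10011. This is the CRC / FCS.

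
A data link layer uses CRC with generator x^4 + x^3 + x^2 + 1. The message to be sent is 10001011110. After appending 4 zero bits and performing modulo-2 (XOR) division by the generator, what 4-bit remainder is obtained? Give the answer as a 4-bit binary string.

0011

Append 4 zeros: 100010111100000. Divide by 11101 (XOR where the leading bit is 1):
  pos 0: 10001 XOR 11101 = 01100
  pos 1: 11000 XOR 11101 = 00101
  pos 3: 10111 XOR 11101 = 01010
  pos 4: 10101 XOR 11101 = 01000
  pos 5: 10001 XOR 11101 = 01100
  pos 6: 11000 XOR 11101 = 00101
  pos 8: 10100 XOR 11101 = 01001
  pos 9: 10010 XOR 11101 = 01111
  pos 10: 11110 XOR 11101 = 00011
Remainder (last 4 bits) = 0011. This is the CRC / FCS.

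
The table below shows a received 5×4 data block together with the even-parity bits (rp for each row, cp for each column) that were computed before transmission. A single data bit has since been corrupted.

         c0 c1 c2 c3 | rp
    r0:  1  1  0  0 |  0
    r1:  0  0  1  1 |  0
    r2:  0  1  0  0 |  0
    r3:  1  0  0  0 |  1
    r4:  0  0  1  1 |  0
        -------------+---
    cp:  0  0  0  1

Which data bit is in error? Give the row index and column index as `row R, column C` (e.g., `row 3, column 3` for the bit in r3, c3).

Recompute each row's even parity and compare to rp:
  r0: data parity 0, sent rp 0 → ok
  r1: data parity 0, sent rp 0 → ok
  r2: data parity 1, sent rp 0 → mismatch
  r3: data parity 1, sent rp 1 → ok
  r4: data parity 0, sent rp 0 → ok
Recompute each column's even parity and compare to cp:
  c0: data parity 0, sent cp 0 → ok
  c1: data parity 0, sent cp 0 → ok
  c2: data parity 0, sent cp 0 → ok
  c3: data parity 0, sent cp 1 → mismatch
Exactly one row (r2) and one column (c3) fail → the flipped bit is at their intersection.

row 2, column 3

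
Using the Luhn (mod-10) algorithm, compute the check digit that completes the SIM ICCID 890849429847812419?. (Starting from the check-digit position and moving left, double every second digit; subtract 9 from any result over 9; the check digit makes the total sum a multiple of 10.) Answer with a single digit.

Partial digits right→left: 9 1 4 2 1 8 7 4 8 9 2 4 9 4 8 0 9 8
Double every second digit counting from the check-digit position (so the 1st, 3rd, 5th, ... of the partial from the right).
  doubled (with −9 where >9): 9 8 2 5 7 4 9 7 9 → sum 60
  kept as-is: 1 2 8 4 9 4 4 0 8 → sum 40
Total = 60 + 40 = 100.
Check digit = (10 − (100 mod 10)) mod 10 = 0.

0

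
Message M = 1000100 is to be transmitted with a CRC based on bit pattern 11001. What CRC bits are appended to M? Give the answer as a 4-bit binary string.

0101

Append 4 zeros: 10001000000. Divide by 11001 (XOR where the leading bit is 1):
  pos 0: 10001 XOR 11001 = 01000
  pos 1: 10000 XOR 11001 = 01001
  pos 2: 10010 XOR 11001 = 01011
  pos 3: 10110 XOR 11001 = 01111
  pos 4: 11110 XOR 11001 = 00111
  pos 6: 11100 XOR 11001 = 00101
Remainder (last 4 bits) = 0101. This is the CRC / FCS.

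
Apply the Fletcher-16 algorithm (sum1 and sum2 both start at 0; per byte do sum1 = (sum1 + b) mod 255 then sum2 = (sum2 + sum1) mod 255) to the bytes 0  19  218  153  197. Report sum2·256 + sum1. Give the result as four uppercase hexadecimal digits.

D54D

Running sums (mod 255):
  after byte 0 (0): sum1=0, sum2=0
  after byte 1 (19): sum1=19, sum2=19
  after byte 2 (218): sum1=237, sum2=1
  after byte 3 (153): sum1=135, sum2=136
  after byte 4 (197): sum1=77, sum2=213
Checksum = sum2·256 + sum1 = 213·256 + 77 = 54605 = 0xD54D.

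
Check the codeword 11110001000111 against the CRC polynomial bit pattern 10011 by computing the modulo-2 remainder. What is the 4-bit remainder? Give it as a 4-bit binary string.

0000

Modulo-2 division of 11110001000111 by 10011:
  pos 0: 11110 XOR 10011 = 01101
  pos 1: 11010 XOR 10011 = 01001
  pos 2: 10010 XOR 10011 = 00001
  pos 6: 11000 XOR 10011 = 01011
  pos 7: 10111 XOR 10011 = 00100
  pos 9: 10011 XOR 10011 = 00000
Remainder = 0000 (zero — the frame passes the CRC check).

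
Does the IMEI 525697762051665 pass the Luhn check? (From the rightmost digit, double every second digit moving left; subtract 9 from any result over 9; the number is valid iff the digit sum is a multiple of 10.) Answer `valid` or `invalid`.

From the right, keep odd positions and double even positions (subtract 9 from any doubled value over 9):
  doubled (positions 2,4,...): 3 2 0 3 5 3 4 → sum 20
  kept (positions 1,3,...): 5 6 5 2 7 9 5 5 → sum 44
Total = 64.
64 mod 10 = 4, so the number is invalid.

invalid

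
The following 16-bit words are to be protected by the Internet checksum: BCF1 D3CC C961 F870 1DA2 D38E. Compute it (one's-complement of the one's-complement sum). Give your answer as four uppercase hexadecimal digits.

BC3D

One's-complement addition (fold any carry out of bit 15 back into bit 0):
  0xBCF1 + 0xD3CC = 0x190BD → wrap carry → 0x90BE
  0x90BE + 0xC961 = 0x15A1F → wrap carry → 0x5A20
  0x5A20 + 0xF870 = 0x15290 → wrap carry → 0x5291
  0x5291 + 0x1DA2 = 0x07033
  0x7033 + 0xD38E = 0x143C1 → wrap carry → 0x43C2
One's-complement sum = 0x43C2.
Checksum = ~0x43C2 & 0xFFFF = 0xBC3D.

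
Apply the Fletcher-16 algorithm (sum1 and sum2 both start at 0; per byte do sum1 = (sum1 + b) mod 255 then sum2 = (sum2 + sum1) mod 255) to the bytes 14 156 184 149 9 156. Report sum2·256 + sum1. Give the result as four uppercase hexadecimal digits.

B59E

Running sums (mod 255):
  after byte 0 (14): sum1=14, sum2=14
  after byte 1 (156): sum1=170, sum2=184
  after byte 2 (184): sum1=99, sum2=28
  after byte 3 (149): sum1=248, sum2=21
  after byte 4 (9): sum1=2, sum2=23
  after byte 5 (156): sum1=158, sum2=181
Checksum = sum2·256 + sum1 = 181·256 + 158 = 46494 = 0xB59E.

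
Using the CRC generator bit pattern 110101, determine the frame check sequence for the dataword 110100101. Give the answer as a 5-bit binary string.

Append 5 zeros: 11010010100000. Divide by 110101 (XOR where the leading bit is 1):
  pos 0: 110100 XOR 110101 = 000001
  pos 5: 110100 XOR 110101 = 000001
Remainder (last 5 bits) = 01000. This is the CRC / FCS.

01000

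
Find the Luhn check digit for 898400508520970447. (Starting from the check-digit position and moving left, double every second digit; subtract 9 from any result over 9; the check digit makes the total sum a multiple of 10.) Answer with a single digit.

Partial digits right→left: 7 4 4 0 7 9 0 2 5 8 0 5 0 0 4 8 9 8
Double every second digit counting from the check-digit position (so the 1st, 3rd, 5th, ... of the partial from the right).
  doubled (with −9 where >9): 5 8 5 0 1 0 0 8 9 → sum 36
  kept as-is: 4 0 9 2 8 5 0 8 8 → sum 44
Total = 36 + 44 = 80.
Check digit = (10 − (80 mod 10)) mod 10 = 0.

0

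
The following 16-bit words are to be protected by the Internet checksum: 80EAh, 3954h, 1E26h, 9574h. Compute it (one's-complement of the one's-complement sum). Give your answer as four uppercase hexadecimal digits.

One's-complement addition (fold any carry out of bit 15 back into bit 0):
  0x80EA + 0x3954 = 0x0BA3E
  0xBA3E + 0x1E26 = 0x0D864
  0xD864 + 0x9574 = 0x16DD8 → wrap carry → 0x6DD9
One's-complement sum = 0x6DD9.
Checksum = ~0x6DD9 & 0xFFFF = 0x9226.

9226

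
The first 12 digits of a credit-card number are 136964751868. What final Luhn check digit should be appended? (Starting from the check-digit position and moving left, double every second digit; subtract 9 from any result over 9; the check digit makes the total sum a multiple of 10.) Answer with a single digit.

Partial digits right→left: 8 6 8 1 5 7 4 6 9 6 3 1
Double every second digit counting from the check-digit position (so the 1st, 3rd, 5th, ... of the partial from the right).
  doubled (with −9 where >9): 7 7 1 8 9 6 → sum 38
  kept as-is: 6 1 7 6 6 1 → sum 27
Total = 38 + 27 = 65.
Check digit = (10 − (65 mod 10)) mod 10 = 5.

5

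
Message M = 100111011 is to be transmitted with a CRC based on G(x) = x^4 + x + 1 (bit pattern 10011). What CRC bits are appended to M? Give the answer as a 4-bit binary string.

Append 4 zeros: 1001110110000. Divide by 10011 (XOR where the leading bit is 1):
  pos 0: 10011 XOR 10011 = 00000
  pos 5: 10110 XOR 10011 = 00101
  pos 7: 10100 XOR 10011 = 00111
Remainder (last 4 bits) = 1110. This is the CRC / FCS.

1110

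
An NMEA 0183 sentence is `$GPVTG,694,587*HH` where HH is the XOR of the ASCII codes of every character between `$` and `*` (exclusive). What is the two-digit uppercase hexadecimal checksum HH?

XOR the ASCII codes of the payload characters:
  'G' = 0x47 → acc = 0x47
  'P' = 0x50 → acc = 0x17
  'V' = 0x56 → acc = 0x41
  'T' = 0x54 → acc = 0x15
  'G' = 0x47 → acc = 0x52
  ',' = 0x2C → acc = 0x7E
  '6' = 0x36 → acc = 0x48
  '9' = 0x39 → acc = 0x71
  '4' = 0x34 → acc = 0x45
  ',' = 0x2C → acc = 0x69
  '5' = 0x35 → acc = 0x5C
  '8' = 0x38 → acc = 0x64
  '7' = 0x37 → acc = 0x53
Checksum = 0x53.

53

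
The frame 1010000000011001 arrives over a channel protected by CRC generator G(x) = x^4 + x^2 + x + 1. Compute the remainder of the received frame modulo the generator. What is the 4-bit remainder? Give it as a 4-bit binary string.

Modulo-2 division of 1010000000011001 by 10111:
  pos 0: 10100 XOR 10111 = 00011
  pos 3: 11000 XOR 10111 = 01111
  pos 4: 11110 XOR 10111 = 01001
  pos 5: 10010 XOR 10111 = 00101
  pos 7: 10101 XOR 10111 = 00010
  pos 10: 10100 XOR 10111 = 00011
Remainder = 0111 (nonzero — an error is detected).

0111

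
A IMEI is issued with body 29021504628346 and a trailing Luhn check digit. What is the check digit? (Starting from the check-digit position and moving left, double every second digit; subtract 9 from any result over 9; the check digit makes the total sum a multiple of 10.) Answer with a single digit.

4

Partial digits right→left: 6 4 3 8 2 6 4 0 5 1 2 0 9 2
Double every second digit counting from the check-digit position (so the 1st, 3rd, 5th, ... of the partial from the right).
  doubled (with −9 where >9): 3 6 4 8 1 4 9 → sum 35
  kept as-is: 4 8 6 0 1 0 2 → sum 21
Total = 35 + 21 = 56.
Check digit = (10 − (56 mod 10)) mod 10 = 4.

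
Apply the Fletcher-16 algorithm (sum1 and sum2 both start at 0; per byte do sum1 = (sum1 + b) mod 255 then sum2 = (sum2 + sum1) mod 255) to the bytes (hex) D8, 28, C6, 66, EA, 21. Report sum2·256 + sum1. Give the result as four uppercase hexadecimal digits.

233A

Running sums (mod 255):
  after byte 0 (D8): sum1=216, sum2=216
  after byte 1 (28): sum1=1, sum2=217
  after byte 2 (C6): sum1=199, sum2=161
  after byte 3 (66): sum1=46, sum2=207
  after byte 4 (EA): sum1=25, sum2=232
  after byte 5 (21): sum1=58, sum2=35
Checksum = sum2·256 + sum1 = 35·256 + 58 = 9018 = 0x233A.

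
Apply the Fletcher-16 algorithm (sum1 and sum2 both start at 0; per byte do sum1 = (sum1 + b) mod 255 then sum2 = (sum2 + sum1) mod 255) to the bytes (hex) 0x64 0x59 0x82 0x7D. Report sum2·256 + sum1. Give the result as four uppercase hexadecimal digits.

Running sums (mod 255):
  after byte 0 (0x64): sum1=100, sum2=100
  after byte 1 (0x59): sum1=189, sum2=34
  after byte 2 (0x82): sum1=64, sum2=98
  after byte 3 (0x7D): sum1=189, sum2=32
Checksum = sum2·256 + sum1 = 32·256 + 189 = 8381 = 0x20BD.

20BD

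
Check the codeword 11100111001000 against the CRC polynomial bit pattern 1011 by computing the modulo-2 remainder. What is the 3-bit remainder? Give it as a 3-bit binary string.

Modulo-2 division of 11100111001000 by 1011:
  pos 0: 1110 XOR 1011 = 0101
  pos 1: 1010 XOR 1011 = 0001
  pos 4: 1111 XOR 1011 = 0100
  pos 5: 1000 XOR 1011 = 0011
  pos 7: 1101 XOR 1011 = 0110
  pos 8: 1100 XOR 1011 = 0111
  pos 9: 1110 XOR 1011 = 0101
  pos 10: 1010 XOR 1011 = 0001
Remainder = 001 (nonzero — an error is detected).

001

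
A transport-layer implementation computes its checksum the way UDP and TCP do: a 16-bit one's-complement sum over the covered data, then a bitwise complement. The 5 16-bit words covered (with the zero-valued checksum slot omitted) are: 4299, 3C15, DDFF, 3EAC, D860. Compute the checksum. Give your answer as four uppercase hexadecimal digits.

8C44

One's-complement addition (fold any carry out of bit 15 back into bit 0):
  0x4299 + 0x3C15 = 0x07EAE
  0x7EAE + 0xDDFF = 0x15CAD → wrap carry → 0x5CAE
  0x5CAE + 0x3EAC = 0x09B5A
  0x9B5A + 0xD860 = 0x173BA → wrap carry → 0x73BB
One's-complement sum = 0x73BB.
Checksum = ~0x73BB & 0xFFFF = 0x8C44.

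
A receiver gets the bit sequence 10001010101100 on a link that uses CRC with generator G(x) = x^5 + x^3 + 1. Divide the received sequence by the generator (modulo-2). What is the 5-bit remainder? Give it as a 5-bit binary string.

00000

Modulo-2 division of 10001010101100 by 101001:
  pos 0: 100010 XOR 101001 = 001011
  pos 2: 101110 XOR 101001 = 000111
  pos 5: 111101 XOR 101001 = 010100
  pos 6: 101001 XOR 101001 = 000000
Remainder = 00000 (zero — the frame passes the CRC check).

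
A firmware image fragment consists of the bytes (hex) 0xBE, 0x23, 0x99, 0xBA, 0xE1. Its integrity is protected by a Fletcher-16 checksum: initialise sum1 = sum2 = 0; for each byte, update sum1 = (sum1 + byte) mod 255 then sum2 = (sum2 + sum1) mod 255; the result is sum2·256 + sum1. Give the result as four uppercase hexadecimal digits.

Running sums (mod 255):
  after byte 0 (0xBE): sum1=190, sum2=190
  after byte 1 (0x23): sum1=225, sum2=160
  after byte 2 (0x99): sum1=123, sum2=28
  after byte 3 (0xBA): sum1=54, sum2=82
  after byte 4 (0xE1): sum1=24, sum2=106
Checksum = sum2·256 + sum1 = 106·256 + 24 = 27160 = 0x6A18.

6A18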